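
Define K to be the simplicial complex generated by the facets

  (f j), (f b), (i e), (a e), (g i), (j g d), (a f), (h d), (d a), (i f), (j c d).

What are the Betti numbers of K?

b_0 = 1, b_1 = 3, b_2 = 0.

We work with the vertex ordering a < b < c < d < e < f < g < h < i < j. The simplices of K, each written with vertices in increasing order, are:

  0-simplices (10): a, b, c, d, e, f, g, h, i, j
  1-simplices (14): ad, ae, af, bf, cd, cj, dg, dh, dj, ei, fi, fj, gi, gj
  2-simplices (2): cdj, dgj

so the chain groups are C_0 ≅ Z^10, C_1 ≅ Z^14, C_2 ≅ Z^2.

Boundary ∂_1: C_1 → C_0 is given by ∂[p,q] = [q] − [p]. For instance
  ∂dg = g − d.
The resulting 10×14 matrix has rank 9, and its Smith normal form has invariant factors (1,1,1,1,1,1,1,1,1).

The boundary map ∂_2: C_2 → C_1 maps a triangle to the signed sum of its edges. For instance
  ∂dgj = gj − dj + dg,
  ∂cdj = dj − cj + cd.
The 14×2 boundary matrix has rank 2 and Smith normal form diag(1,1).

Reading off H_k = ker ∂_k / im ∂_{k+1}:

  H_0: rank C_0 − rank ∂_1 = 10 − 9 = 1, and the invariant factors of ∂_1 are all 1, so H_0 ≅ Z.
  H_1: rank ker ∂_1 − rank ∂_2 = (14 − 9) − 2 = 3, and the invariant factors of ∂_2 are all 1, so H_1 ≅ Z^3.
  H_2: rank ker ∂_2 − rank ∂_3 = (2 − 2) − 0 = 0, and there is no ∂_3, so H_2 ≅ 0.

Hence the Betti numbers are b_0 = 1, b_1 = 3, b_2 = 0.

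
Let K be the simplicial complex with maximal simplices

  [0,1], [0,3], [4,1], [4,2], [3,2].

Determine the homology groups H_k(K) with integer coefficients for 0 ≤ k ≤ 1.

H_0 = Z,  H_1 = Z.

K has 5 vertices, 5 edges.
rank ∂_0 = 0, rank ∂_1 = 4 ⇒ b_0 = 5 − 0 − 4 = 1; all invariant factors of ∂_1 are 1 so no torsion. So H_0 ≅ Z.
rank ∂_1 = 4, rank ∂_2 = 0 ⇒ b_1 = 5 − 4 − 0 = 1. So H_1 ≅ Z.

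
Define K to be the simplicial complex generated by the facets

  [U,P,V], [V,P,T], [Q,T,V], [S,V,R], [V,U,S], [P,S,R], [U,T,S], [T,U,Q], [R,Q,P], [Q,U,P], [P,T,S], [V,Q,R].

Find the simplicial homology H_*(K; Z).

Take the total order P < Q < R < S < T < U < V on the vertex set. Then K (dimension 2) consists of the simplices:

  0-simplices (7): P, Q, R, S, T, U, V
  1-simplices (18): PQ, PR, PS, PT, PU, PV, QR, QT, QU, QV, RS, RV, ST, SU, SV, TU, TV, UV
  2-simplices (12): PQR, PQU, PRS, PST, PTV, PUV, QRV, QTU, QTV, RSV, STU, SUV

Hence C_0 ≅ Z^7, C_1 ≅ Z^18, C_2 ≅ Z^12.

The boundary map ∂_1: C_1 → C_0 is given by ∂[p,q] = [q] − [p]. For instance
  ∂QV = V − Q.
The 7×18 boundary matrix has rank 6 and Smith normal form diag(1,1,1,1,1,1).

The boundary map ∂_2: C_2 → C_1 acts by ∂[p,q,r] = [q,r] − [p,r] + [p,q]. For instance
  ∂STU = TU − SU + ST,
  ∂PQU = QU − PU + PQ.
As a 18×12 matrix over Z this has rank 12, with invariant factors (1,1,1,1,1,1,1,1,1,1,1,2).

From H_k ≅ ker(∂_k) / im(∂_{k+1}) we obtain:

  H_0: rank C_0 − rank ∂_1 = 7 − 6 = 1, and the invariant factors of ∂_1 are all 1, so H_0 ≅ Z.
  H_1: rank ker ∂_1 − rank ∂_2 = (18 − 6) − 12 = 0, and ∂_2 has invariant factor 2 > 1, so H_1 ≅ Z/2Z.
  H_2: rank ker ∂_2 − rank ∂_3 = (12 − 12) − 0 = 0, and there is no ∂_3, so H_2 ≅ 0.

H_0 ≅ Z,  H_1 ≅ Z/2Z,  H_2 = 0.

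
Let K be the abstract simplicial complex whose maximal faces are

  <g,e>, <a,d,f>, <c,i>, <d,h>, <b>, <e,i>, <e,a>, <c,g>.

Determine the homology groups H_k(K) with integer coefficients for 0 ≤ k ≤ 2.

Take the total order a < b < c < d < e < f < g < h < i on the vertex set. Then K (dimension 2) consists of the simplices:

  0-simplices (9): a, b, c, d, e, f, g, h, i
  1-simplices (9): ad, ae, af, cg, ci, df, dh, eg, ei
  2-simplices (1): adf

giving chain groups C_0 ≅ Z^9, C_1 ≅ Z^9, C_2 ≅ Z^1.

The boundary map ∂_1: C_1 → C_0 sends each edge [p,q] (with p < q) to q − p.
The 9×9 boundary matrix has rank 7 and Smith normal form diag(1,1,1,1,1,1,1).

Boundary ∂_2: C_2 → C_1 acts by ∂[p,q,r] = [q,r] − [p,r] + [p,q]. For instance
  ∂adf = df − af + ad.
As a 9×1 matrix over Z this has rank 1, with invariant factors (1).

From H_k ≅ ker(∂_k) / im(∂_{k+1}) we obtain:

  H_0: rank C_0 − rank ∂_1 = 9 − 7 = 2, and the invariant factors of ∂_1 are all 1, so H_0 ≅ Z^2.
  H_1: rank ker ∂_1 − rank ∂_2 = (9 − 7) − 1 = 1, and the invariant factors of ∂_2 are all 1, so H_1 ≅ Z.
  H_2: rank ker ∂_2 − rank ∂_3 = (1 − 1) − 0 = 0, and there is no ∂_3, so H_2 ≅ 0.

H_0 ≅ Z^2,  H_1 ≅ Z,  H_2 = 0.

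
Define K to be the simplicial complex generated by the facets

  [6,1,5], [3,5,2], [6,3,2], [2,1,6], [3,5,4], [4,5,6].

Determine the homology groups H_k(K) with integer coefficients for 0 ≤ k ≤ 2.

K has 6 vertices, 12 edges, 6 triangles.
rank ∂_0 = 0, rank ∂_1 = 5 ⇒ b_0 = 6 − 0 − 5 = 1; all invariant factors of ∂_1 are 1 so no torsion. So H_0 = Z.
rank ∂_1 = 5, rank ∂_2 = 6 ⇒ b_1 = 12 − 5 − 6 = 1; all invariant factors of ∂_2 are 1 so no torsion. So H_1 = Z.
rank ∂_2 = 6, rank ∂_3 = 0 ⇒ b_2 = 6 − 6 − 0 = 0. So H_2 = 0.

H_0 ≅ Z,  H_1 ≅ Z,  H_2 = 0.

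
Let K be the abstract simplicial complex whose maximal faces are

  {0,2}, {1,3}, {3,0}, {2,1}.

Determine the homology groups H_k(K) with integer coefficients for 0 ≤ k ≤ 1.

Order the vertices as 0 < 1 < 2 < 3. Listing each simplex with vertices in this order, K has dimension 1 with simplices:

  0-simplices (4): [0], [1], [2], [3]
  1-simplices (4): [0,2], [0,3], [1,2], [1,3]

giving chain groups C_0 ≅ Z^4, C_1 ≅ Z^4.

∂_1: C_1 → C_0 maps an edge to its endpoints' difference, ∂[p,q] = q − p.
The resulting 4×4 matrix has rank 3, and its Smith normal form has invariant factors (1,1,1).

Reading off H_k = ker ∂_k / im ∂_{k+1}:

  H_0: rank C_0 − rank ∂_1 = 4 − 3 = 1, and the invariant factors of ∂_1 are all 1, so H_0 ≅ Z.
  H_1: rank ker ∂_1 − rank ∂_2 = (4 − 3) − 0 = 1, and there is no ∂_2, so H_1 ≅ Z.

H_0 ≅ Z,  H_1 ≅ Z.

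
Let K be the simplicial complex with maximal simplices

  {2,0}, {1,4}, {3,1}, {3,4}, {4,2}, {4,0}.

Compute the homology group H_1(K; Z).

H_1 ≅ Z^2.

Order the vertices as 0 < 1 < 2 < 3 < 4. Listing each simplex with vertices in this order, K has dimension 1 with simplices:

  0-simplices (5): [0], [1], [2], [3], [4]
  1-simplices (6): [0,2], [0,4], [1,3], [1,4], [2,4], [3,4]

so the chain groups are C_0 ≅ Z^5, C_1 ≅ Z^6.

Boundary ∂_1: C_1 → C_0 sends each edge [p,q] (with p < q) to q − p.
As a 5×6 matrix over Z this has rank 4, with invariant factors (1,1,1,1).

Reading off H_k = ker ∂_k / im ∂_{k+1}:

  H_1: rank ker ∂_1 − rank ∂_2 = (6 − 4) − 0 = 2, and there is no ∂_2, so H_1 = Z^2.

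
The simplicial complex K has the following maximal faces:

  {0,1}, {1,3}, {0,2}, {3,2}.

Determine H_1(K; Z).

Order the vertices as 0 < 1 < 2 < 3. Listing each simplex with vertices in this order, K has dimension 1 with simplices:

  0-simplices (4): [0], [1], [2], [3]
  1-simplices (4): [0,1], [0,2], [1,3], [2,3]

so the chain groups are C_0 ≅ Z^4, C_1 ≅ Z^4.

∂_1: C_1 → C_0 sends each edge [p,q] (with p < q) to q − p.
The resulting 4×4 matrix has rank 3, and its Smith normal form has invariant factors (1,1,1).

Now H_k = ker ∂_k / im ∂_{k+1}, so:

  H_1: rank ker ∂_1 − rank ∂_2 = (4 − 3) − 0 = 1, and there is no ∂_2, so H_1 = Z.

(K is a triangulation of the circle S^1.)

H_1 = Z.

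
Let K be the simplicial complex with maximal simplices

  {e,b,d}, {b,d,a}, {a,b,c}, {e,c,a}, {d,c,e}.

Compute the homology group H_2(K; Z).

H_2 = 0.

Order the vertices as a < b < c < d < e. Listing each simplex with vertices in this order, K has dimension 2 with simplices:

  0-simplices (5): a, b, c, d, e
  1-simplices (10): ab, ac, ad, ae, bc, bd, be, cd, ce, de
  2-simplices (5): abc, abd, ace, bde, cde

so the chain groups are C_0 ≅ Z^5, C_1 ≅ Z^10, C_2 ≅ Z^5.

The boundary map ∂_1: C_1 → C_0 sends each edge [p,q] (with p < q) to q − p.
This gives a 5×10 integer matrix of rank 4; reducing to Smith normal form yields diagonal entries (1,1,1,1).

∂_2: C_2 → C_1 maps a triangle to the signed sum of its edges. For instance
  ∂abd = bd − ad + ab,
  ∂cde = de − ce + cd.
This gives a 10×5 integer matrix of rank 5; reducing to Smith normal form yields diagonal entries (1,1,1,1,1).

From H_k ≅ ker(∂_k) / im(∂_{k+1}) we obtain:

  H_2: rank ker ∂_2 − rank ∂_3 = (5 − 5) − 0 = 0, and there is no ∂_3, so H_2 ≅ 0.

(K is a triangulation of the Möbius band.)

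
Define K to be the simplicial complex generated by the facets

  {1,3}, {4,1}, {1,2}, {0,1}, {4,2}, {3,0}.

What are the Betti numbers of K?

Order the vertices as 0 < 1 < 2 < 3 < 4. Listing each simplex with vertices in this order, K has dimension 1 with simplices:

  0-simplices (5): [0], [1], [2], [3], [4]
  1-simplices (6): [0,1], [0,3], [1,2], [1,3], [1,4], [2,4]

so the chain groups are C_0 ≅ Z^5, C_1 ≅ Z^6.

The boundary map ∂_1: C_1 → C_0 sends each edge [p,q] (with p < q) to q − p.
The 5×6 boundary matrix has rank 4 and Smith normal form diag(1,1,1,1).

Computing H_k = (kernel of ∂_k) / (image of ∂_{k+1}):

  H_0: rank C_0 − rank ∂_1 = 5 − 4 = 1, and the invariant factors of ∂_1 are all 1, so H_0 = Z.
  H_1: rank ker ∂_1 − rank ∂_2 = (6 − 4) − 0 = 2, and there is no ∂_2, so H_1 = Z^2.

As a check, the Euler characteristic is 5 − 6 = -1, which agrees with 1 − 2 = -1.

Hence the Betti numbers are b_0 = 1, b_1 = 2.

b_0 = 1, b_1 = 2.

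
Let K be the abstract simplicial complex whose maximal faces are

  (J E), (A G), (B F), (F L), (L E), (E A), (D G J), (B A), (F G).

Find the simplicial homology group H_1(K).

H_1 = Z^3.

Order the vertices as A < B < D < E < F < G < J < L. Listing each simplex with vertices in this order, K has dimension 2 with simplices:

  0-simplices (8): A, B, D, E, F, G, J, L
  1-simplices (11): AB, AE, AG, BF, DG, DJ, EJ, EL, FG, FL, GJ
  2-simplices (1): DGJ

giving chain groups C_0 ≅ Z^8, C_1 ≅ Z^11, C_2 ≅ Z^1.

Boundary ∂_1: C_1 → C_0 maps an edge to its endpoints' difference, ∂[p,q] = q − p. For instance
  ∂GJ = J − G.
The 8×11 boundary matrix has rank 7 and Smith normal form diag(1,1,1,1,1,1,1).

Boundary ∂_2: C_2 → C_1 sends each 2-simplex [p,q,r] to [q,r] − [p,r] + [p,q]. For instance
  ∂DGJ = GJ − DJ + DG.
The resulting 11×1 matrix has rank 1, and its Smith normal form has invariant factors (1).

Computing H_k = (kernel of ∂_k) / (image of ∂_{k+1}):

  H_1: rank ker ∂_1 − rank ∂_2 = (11 − 7) − 1 = 3, and the invariant factors of ∂_2 are all 1, so H_1 ≅ Z^3.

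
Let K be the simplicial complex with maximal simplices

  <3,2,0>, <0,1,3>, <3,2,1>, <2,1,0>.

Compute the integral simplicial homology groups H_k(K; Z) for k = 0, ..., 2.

Take the total order 0 < 1 < 2 < 3 on the vertex set. Then K (dimension 2) consists of the simplices:

  0-simplices (4): [0], [1], [2], [3]
  1-simplices (6): [0,1], [0,2], [0,3], [1,2], [1,3], [2,3]
  2-simplices (4): [0,1,2], [0,1,3], [0,2,3], [1,2,3]

giving chain groups C_0 ≅ Z^4, C_1 ≅ Z^6, C_2 ≅ Z^4.

Boundary ∂_1: C_1 → C_0 sends each edge [p,q] (with p < q) to q − p. For instance
  ∂[0,2] = [2] − [0].
The resulting 4×6 matrix has rank 3, and its Smith normal form has invariant factors (1,1,1).

Boundary ∂_2: C_2 → C_1 maps a triangle to the signed sum of its edges. For instance
  ∂[0,1,2] = [1,2] − [0,2] + [0,1],
  ∂[0,1,3] = [1,3] − [0,3] + [0,1].
The 6×4 boundary matrix has rank 3 and Smith normal form diag(1,1,1).

Computing H_k = (kernel of ∂_k) / (image of ∂_{k+1}):

  H_0: rank C_0 − rank ∂_1 = 4 − 3 = 1, and the invariant factors of ∂_1 are all 1, so H_0 ≅ Z.
  H_1: rank ker ∂_1 − rank ∂_2 = (6 − 3) − 3 = 0, and the invariant factors of ∂_2 are all 1, so H_1 ≅ 0.
  H_2: rank ker ∂_2 − rank ∂_3 = (4 − 3) − 0 = 1, and there is no ∂_3, so H_2 ≅ Z.

(K is a triangulation of the 2-sphere S^2.)

H_0 ≅ Z,  H_1 = 0,  H_2 ≅ Z.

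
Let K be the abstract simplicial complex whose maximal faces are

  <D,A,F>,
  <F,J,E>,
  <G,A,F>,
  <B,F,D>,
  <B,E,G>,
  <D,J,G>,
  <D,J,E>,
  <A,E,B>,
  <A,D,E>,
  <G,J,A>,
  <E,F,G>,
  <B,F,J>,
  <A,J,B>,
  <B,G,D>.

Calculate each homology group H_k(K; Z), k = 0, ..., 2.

Order the vertices as A < B < D < E < F < G < J. Listing each simplex with vertices in this order, K has dimension 2 with simplices:

  0-simplices (7): A, B, D, E, F, G, J
  1-simplices (21): AB, AD, AE, AF, AG, AJ, BD, BE, BF, BG, BJ, DE, DF, DG, DJ, EF, EG, EJ, FG, FJ, GJ
  2-simplices (14): ABE, ABJ, ADE, ADF, AFG, AGJ, BDF, BDG, BEG, BFJ, DEJ, DGJ, EFG, EFJ

Hence C_0 ≅ Z^7, C_1 ≅ Z^21, C_2 ≅ Z^14.

∂_1: C_1 → C_0 is given by ∂[p,q] = [q] − [p].
This gives a 7×21 integer matrix of rank 6; reducing to Smith normal form yields diagonal entries (1,1,1,1,1,1).

Boundary ∂_2: C_2 → C_1 sends each 2-simplex [p,q,r] to [q,r] − [p,r] + [p,q]. For instance
  ∂ADF = DF − AF + AD,
  ∂EFJ = FJ − EJ + EF.
This gives a 21×14 integer matrix of rank 13; reducing to Smith normal form yields diagonal entries (1,1,1,1,1,1,1,1,1,1,1,1,1).

Reading off H_k = ker ∂_k / im ∂_{k+1}:

  H_0: rank C_0 − rank ∂_1 = 7 − 6 = 1, and the invariant factors of ∂_1 are all 1, so H_0 ≅ Z.
  H_1: rank ker ∂_1 − rank ∂_2 = (21 − 6) − 13 = 2, and the invariant factors of ∂_2 are all 1, so H_1 ≅ Z^2.
  H_2: rank ker ∂_2 − rank ∂_3 = (14 − 13) − 0 = 1, and there is no ∂_3, so H_2 ≅ Z.

(K is a triangulation of the torus T^2.)

H_0 = Z,  H_1 = Z^2,  H_2 = Z.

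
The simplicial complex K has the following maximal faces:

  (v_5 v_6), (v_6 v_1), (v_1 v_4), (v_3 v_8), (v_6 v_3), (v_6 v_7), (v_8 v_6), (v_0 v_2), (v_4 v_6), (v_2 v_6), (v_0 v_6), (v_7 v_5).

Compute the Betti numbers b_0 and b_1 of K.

b_0 = 1, b_1 = 4.

Fix the vertex order v_0 < v_1 < v_2 < v_3 < v_4 < v_5 < v_6 < v_7 < v_8 and write every simplex with vertices in increasing order. Then dim K = 1 and the simplices of K are:

  0-simplices (9): [v_0], [v_1], [v_2], [v_3], [v_4], [v_5], [v_6], [v_7], [v_8]
  1-simplices (12): [v_0,v_2], [v_0,v_6], [v_1,v_4], [v_1,v_6], [v_2,v_6], [v_3,v_6], [v_3,v_8], [v_4,v_6], [v_5,v_6], [v_5,v_7], [v_6,v_7], [v_6,v_8]

Hence C_0 ≅ Z^9, C_1 ≅ Z^12.

Boundary ∂_1: C_1 → C_0 sends each edge [p,q] (with p < q) to q − p.
As a 9×12 matrix over Z this has rank 8, with invariant factors (1,1,1,1,1,1,1,1).

Computing H_k = (kernel of ∂_k) / (image of ∂_{k+1}):

  H_0: rank C_0 − rank ∂_1 = 9 − 8 = 1, and the invariant factors of ∂_1 are all 1, so H_0 = Z.
  H_1: rank ker ∂_1 − rank ∂_2 = (12 − 8) − 0 = 4, and there is no ∂_2, so H_1 = Z^4.

As a check, the Euler characteristic is 9 − 12 = -3, which agrees with 1 − 4 = -3.

Hence the Betti numbers are b_0 = 1, b_1 = 4.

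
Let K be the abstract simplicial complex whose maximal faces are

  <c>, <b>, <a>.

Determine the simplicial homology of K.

Fix the vertex order a < b < c and write every simplex with vertices in increasing order. Then dim K = 0 and the simplices of K are:

  0-simplices (3): a, b, c

giving chain groups C_0 ≅ Z^3.

From H_k ≅ ker(∂_k) / im(∂_{k+1}) we obtain:

  H_0: rank C_0 − rank ∂_1 = 3 − 0 = 3, and there is no ∂_1, so H_0 ≅ Z^3.

H_0 = Z^3.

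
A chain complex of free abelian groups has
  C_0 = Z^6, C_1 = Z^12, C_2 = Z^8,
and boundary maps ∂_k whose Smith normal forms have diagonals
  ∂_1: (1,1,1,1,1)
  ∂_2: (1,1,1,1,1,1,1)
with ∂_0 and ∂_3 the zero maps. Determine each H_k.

H_0: b_0 = 6 − 0 − 5 = 1; torsion from ∂_1 factors > 1: none. So H_0 = Z.
H_1: b_1 = 12 − 5 − 7 = 0; torsion from ∂_2 factors > 1: none. So H_1 = 0.
H_2: b_2 = 8 − 7 − 0 = 1; torsion from ∂_3 factors > 1: none. So H_2 = Z.

H_0 = Z,  H_1 = 0,  H_2 = Z.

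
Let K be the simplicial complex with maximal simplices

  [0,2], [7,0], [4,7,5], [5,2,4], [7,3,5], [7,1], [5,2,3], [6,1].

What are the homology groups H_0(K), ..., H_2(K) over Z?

H_0 ≅ Z,  H_1 ≅ Z,  H_2 = 0.

Fix the vertex order 0 < 1 < 2 < 3 < 4 < 5 < 6 < 7 and write every simplex with vertices in increasing order. Then dim K = 2 and the simplices of K are:

  0-simplices (8): [0], [1], [2], [3], [4], [5], [6], [7]
  1-simplices (12): [0,2], [0,7], [1,6], [1,7], [2,3], [2,4], [2,5], [3,5], [3,7], [4,5], [4,7], [5,7]
  2-simplices (4): [2,3,5], [2,4,5], [3,5,7], [4,5,7]

so the chain groups are C_0 ≅ Z^8, C_1 ≅ Z^12, C_2 ≅ Z^4.

∂_1: C_1 → C_0 is given by ∂[p,q] = [q] − [p]. For instance
  ∂[3,5] = [5] − [3].
The resulting 8×12 matrix has rank 7, and its Smith normal form has invariant factors (1,1,1,1,1,1,1).

Boundary ∂_2: C_2 → C_1 sends each 2-simplex [p,q,r] to [q,r] − [p,r] + [p,q]. For instance
  ∂[4,5,7] = [5,7] − [4,7] + [4,5],
  ∂[2,3,5] = [3,5] − [2,5] + [2,3].
The 12×4 boundary matrix has rank 4 and Smith normal form diag(1,1,1,1).

Computing H_k = (kernel of ∂_k) / (image of ∂_{k+1}):

  H_0: rank C_0 − rank ∂_1 = 8 − 7 = 1, and the invariant factors of ∂_1 are all 1, so H_0 ≅ Z.
  H_1: rank ker ∂_1 − rank ∂_2 = (12 − 7) − 4 = 1, and the invariant factors of ∂_2 are all 1, so H_1 ≅ Z.
  H_2: rank ker ∂_2 − rank ∂_3 = (4 − 4) − 0 = 0, and there is no ∂_3, so H_2 ≅ 0.

As a check, the Euler characteristic is 8 − 12 + 4 = 0, which agrees with 1 − 1 + 0 = 0.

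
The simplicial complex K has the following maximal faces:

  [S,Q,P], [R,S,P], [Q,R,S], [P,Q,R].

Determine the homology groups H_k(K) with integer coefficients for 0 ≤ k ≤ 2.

Fix the vertex order P < Q < R < S and write every simplex with vertices in increasing order. Then dim K = 2 and the simplices of K are:

  0-simplices (4): P, Q, R, S
  1-simplices (6): PQ, PR, PS, QR, QS, RS
  2-simplices (4): PQR, PQS, PRS, QRS

so the chain groups are C_0 ≅ Z^4, C_1 ≅ Z^6, C_2 ≅ Z^4.

∂_1: C_1 → C_0 sends each edge [p,q] (with p < q) to q − p. For instance
  ∂QR = R − Q.
This gives a 4×6 integer matrix of rank 3; reducing to Smith normal form yields diagonal entries (1,1,1).

Boundary ∂_2: C_2 → C_1 acts by ∂[p,q,r] = [q,r] − [p,r] + [p,q]. For instance
  ∂PQR = QR − PR + PQ,
  ∂QRS = RS − QS + QR.
As a 6×4 matrix over Z this has rank 3, with invariant factors (1,1,1).

Computing H_k = (kernel of ∂_k) / (image of ∂_{k+1}):

  H_0: rank C_0 − rank ∂_1 = 4 − 3 = 1, and the invariant factors of ∂_1 are all 1, so H_0 = Z.
  H_1: rank ker ∂_1 − rank ∂_2 = (6 − 3) − 3 = 0, and the invariant factors of ∂_2 are all 1, so H_1 = 0.
  H_2: rank ker ∂_2 − rank ∂_3 = (4 − 3) − 0 = 1, and there is no ∂_3, so H_2 = Z.

As a check, the Euler characteristic is 4 − 6 + 4 = 2, which agrees with 1 − 0 + 1 = 2.

H_0 = Z,  H_1 = 0,  H_2 = Z.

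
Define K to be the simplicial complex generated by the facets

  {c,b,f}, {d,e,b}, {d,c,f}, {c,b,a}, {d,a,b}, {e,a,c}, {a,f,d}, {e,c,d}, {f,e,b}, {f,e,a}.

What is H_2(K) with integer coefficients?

H_2 ≅ 0.

Order the vertices as a < b < c < d < e < f. Listing each simplex with vertices in this order, K has dimension 2 with simplices:

  0-simplices (6): a, b, c, d, e, f
  1-simplices (15): ab, ac, ad, ae, af, bc, bd, be, bf, cd, ce, cf, de, df, ef
  2-simplices (10): abc, abd, ace, adf, aef, bcf, bde, bef, cde, cdf

giving chain groups C_0 ≅ Z^6, C_1 ≅ Z^15, C_2 ≅ Z^10.

The boundary map ∂_1: C_1 → C_0 maps an edge to its endpoints' difference, ∂[p,q] = q − p.
This gives a 6×15 integer matrix of rank 5; reducing to Smith normal form yields diagonal entries (1,1,1,1,1).

The boundary map ∂_2: C_2 → C_1 sends each 2-simplex [p,q,r] to [q,r] − [p,r] + [p,q]. For instance
  ∂bde = de − be + bd,
  ∂abd = bd − ad + ab.
The resulting 15×10 matrix has rank 10, and its Smith normal form has invariant factors (1,1,1,1,1,1,1,1,1,2).

Computing H_k = (kernel of ∂_k) / (image of ∂_{k+1}):

  H_2: rank ker ∂_2 − rank ∂_3 = (10 − 10) − 0 = 0, and there is no ∂_3, so H_2 = 0.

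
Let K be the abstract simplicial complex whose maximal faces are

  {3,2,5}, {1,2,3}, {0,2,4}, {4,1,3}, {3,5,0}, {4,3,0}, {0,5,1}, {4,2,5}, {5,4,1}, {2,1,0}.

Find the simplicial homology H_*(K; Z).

H_0 ≅ Z,  H_1 ≅ Z/2Z,  H_2 = 0.

Fix the vertex order 0 < 1 < 2 < 3 < 4 < 5 and write every simplex with vertices in increasing order. Then dim K = 2 and the simplices of K are:

  0-simplices (6): [0], [1], [2], [3], [4], [5]
  1-simplices (15): [0,1], [0,2], [0,3], [0,4], [0,5], [1,2], [1,3], [1,4], [1,5], [2,3], [2,4], [2,5], [3,4], [3,5], [4,5]
  2-simplices (10): [0,1,2], [0,1,5], [0,2,4], [0,3,4], [0,3,5], [1,2,3], [1,3,4], [1,4,5], [2,3,5], [2,4,5]

Hence C_0 ≅ Z^6, C_1 ≅ Z^15, C_2 ≅ Z^10.

∂_1: C_1 → C_0 is given by ∂[p,q] = [q] − [p]. For instance
  ∂[1,2] = [2] − [1].
The 6×15 boundary matrix has rank 5 and Smith normal form diag(1,1,1,1,1).

∂_2: C_2 → C_1 sends each 2-simplex [p,q,r] to [q,r] − [p,r] + [p,q]. For instance
  ∂[0,1,2] = [1,2] − [0,2] + [0,1],
  ∂[0,3,5] = [3,5] − [0,5] + [0,3].
This gives a 15×10 integer matrix of rank 10; reducing to Smith normal form yields diagonal entries (1,1,1,1,1,1,1,1,1,2).

Now H_k = ker ∂_k / im ∂_{k+1}, so:

  H_0: rank C_0 − rank ∂_1 = 6 − 5 = 1, and the invariant factors of ∂_1 are all 1, so H_0 = Z.
  H_1: rank ker ∂_1 − rank ∂_2 = (15 − 5) − 10 = 0, and ∂_2 has invariant factor 2 > 1, so H_1 = Z/2Z.
  H_2: rank ker ∂_2 − rank ∂_3 = (10 − 10) − 0 = 0, and there is no ∂_3, so H_2 = 0.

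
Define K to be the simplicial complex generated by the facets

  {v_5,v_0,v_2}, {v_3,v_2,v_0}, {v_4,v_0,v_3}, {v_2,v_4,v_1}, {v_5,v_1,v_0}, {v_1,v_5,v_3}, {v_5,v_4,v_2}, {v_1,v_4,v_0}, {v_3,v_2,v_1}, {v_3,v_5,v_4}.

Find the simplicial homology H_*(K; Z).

K has 6 vertices, 15 edges, 10 triangles.
rank ∂_0 = 0, rank ∂_1 = 5 ⇒ b_0 = 6 − 0 − 5 = 1; all invariant factors of ∂_1 are 1 so no torsion. So H_0 ≅ Z.
rank ∂_1 = 5, rank ∂_2 = 10 ⇒ b_1 = 15 − 5 − 10 = 0; ∂_2 has invariant factor(s) [2] giving torsion. So H_1 ≅ Z/2.
rank ∂_2 = 10, rank ∂_3 = 0 ⇒ b_2 = 10 − 10 − 0 = 0. So H_2 ≅ 0.

H_0 = Z,  H_1 = Z/2,  H_2 = 0.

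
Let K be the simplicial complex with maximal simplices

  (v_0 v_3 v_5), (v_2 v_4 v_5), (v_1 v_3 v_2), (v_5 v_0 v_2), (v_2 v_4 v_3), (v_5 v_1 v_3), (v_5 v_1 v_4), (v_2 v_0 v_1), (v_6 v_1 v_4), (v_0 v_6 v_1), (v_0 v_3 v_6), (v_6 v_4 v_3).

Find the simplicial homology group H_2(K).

H_2 ≅ 0.

Take the total order v_0 < v_1 < v_2 < v_3 < v_4 < v_5 < v_6 on the vertex set. Then K (dimension 2) consists of the simplices:

  0-simplices (7): [v_0], [v_1], [v_2], [v_3], [v_4], [v_5], [v_6]
  1-simplices (18): (18 of them)
  2-simplices (12): (12 of them)

so the chain groups are C_0 ≅ Z^7, C_1 ≅ Z^18, C_2 ≅ Z^12.

Boundary ∂_1: C_1 → C_0 sends each edge [p,q] (with p < q) to q − p. For instance
  ∂[v_0,v_5] = [v_5] − [v_0].
This gives a 7×18 integer matrix of rank 6; reducing to Smith normal form yields diagonal entries (1,1,1,1,1,1).

The boundary map ∂_2: C_2 → C_1 maps a triangle to the signed sum of its edges. For instance
  ∂[v_3,v_4,v_6] = [v_4,v_6] − [v_3,v_6] + [v_3,v_4],
  ∂[v_0,v_3,v_5] = [v_3,v_5] − [v_0,v_5] + [v_0,v_3].
This gives a 18×12 integer matrix of rank 12; reducing to Smith normal form yields diagonal entries (1,1,1,1,1,1,1,1,1,1,1,2).

Now H_k = ker ∂_k / im ∂_{k+1}, so:

  H_2: rank ker ∂_2 − rank ∂_3 = (12 − 12) − 0 = 0, and there is no ∂_3, so H_2 = 0.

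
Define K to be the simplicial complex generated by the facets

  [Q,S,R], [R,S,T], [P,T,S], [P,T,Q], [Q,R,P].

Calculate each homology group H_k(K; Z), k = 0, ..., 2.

Order the vertices as P < Q < R < S < T. Listing each simplex with vertices in this order, K has dimension 2 with simplices:

  0-simplices (5): P, Q, R, S, T
  1-simplices (10): PQ, PR, PS, PT, QR, QS, QT, RS, RT, ST
  2-simplices (5): PQR, PQT, PST, QRS, RST

giving chain groups C_0 ≅ Z^5, C_1 ≅ Z^10, C_2 ≅ Z^5.

The boundary map ∂_1: C_1 → C_0 maps an edge to its endpoints' difference, ∂[p,q] = q − p. For instance
  ∂QS = S − Q.
This gives a 5×10 integer matrix of rank 4; reducing to Smith normal form yields diagonal entries (1,1,1,1).

∂_2: C_2 → C_1 maps a triangle to the signed sum of its edges. For instance
  ∂PST = ST − PT + PS,
  ∂PQT = QT − PT + PQ.
The resulting 10×5 matrix has rank 5, and its Smith normal form has invariant factors (1,1,1,1,1).

Computing H_k = (kernel of ∂_k) / (image of ∂_{k+1}):

  H_0: rank C_0 − rank ∂_1 = 5 − 4 = 1, and the invariant factors of ∂_1 are all 1, so H_0 = Z.
  H_1: rank ker ∂_1 − rank ∂_2 = (10 − 4) − 5 = 1, and the invariant factors of ∂_2 are all 1, so H_1 = Z.
  H_2: rank ker ∂_2 − rank ∂_3 = (5 − 5) − 0 = 0, and there is no ∂_3, so H_2 = 0.

H_0 ≅ Z,  H_1 ≅ Z,  H_2 = 0.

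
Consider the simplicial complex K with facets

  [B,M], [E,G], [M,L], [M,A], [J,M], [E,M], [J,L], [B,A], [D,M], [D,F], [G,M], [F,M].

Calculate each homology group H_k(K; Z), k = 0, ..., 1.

H_0 = Z,  H_1 = Z^4.

K has 9 vertices, 12 edges.
rank ∂_0 = 0, rank ∂_1 = 8 ⇒ b_0 = 9 − 0 − 8 = 1; all invariant factors of ∂_1 are 1 so no torsion. So H_0 ≅ Z.
rank ∂_1 = 8, rank ∂_2 = 0 ⇒ b_1 = 12 − 8 − 0 = 4. So H_1 ≅ Z^4.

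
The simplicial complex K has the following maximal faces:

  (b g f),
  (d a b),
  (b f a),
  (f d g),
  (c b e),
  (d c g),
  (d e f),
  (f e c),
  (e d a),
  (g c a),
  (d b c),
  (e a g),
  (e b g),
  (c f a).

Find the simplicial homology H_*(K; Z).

Fix the vertex order a < b < c < d < e < f < g and write every simplex with vertices in increasing order. Then dim K = 2 and the simplices of K are:

  0-simplices (7): a, b, c, d, e, f, g
  1-simplices (21): ab, ac, ad, ae, af, ag, bc, bd, be, bf, bg, cd, ce, cf, cg, de, df, dg, ef, eg, fg
  2-simplices (14): abd, abf, acf, acg, ade, aeg, bcd, bce, beg, bfg, cdg, cef, def, dfg

so the chain groups are C_0 ≅ Z^7, C_1 ≅ Z^21, C_2 ≅ Z^14.

The boundary map ∂_1: C_1 → C_0 is given by ∂[p,q] = [q] − [p]. For instance
  ∂bc = c − b.
The resulting 7×21 matrix has rank 6, and its Smith normal form has invariant factors (1,1,1,1,1,1).

∂_2: C_2 → C_1 acts by ∂[p,q,r] = [q,r] − [p,r] + [p,q]. For instance
  ∂dfg = fg − dg + df,
  ∂bce = ce − be + bc.
As a 21×14 matrix over Z this has rank 13, with invariant factors (1,1,1,1,1,1,1,1,1,1,1,1,1).

Computing H_k = (kernel of ∂_k) / (image of ∂_{k+1}):

  H_0: rank C_0 − rank ∂_1 = 7 − 6 = 1, and the invariant factors of ∂_1 are all 1, so H_0 = Z.
  H_1: rank ker ∂_1 − rank ∂_2 = (21 − 6) − 13 = 2, and the invariant factors of ∂_2 are all 1, so H_1 = Z^2.
  H_2: rank ker ∂_2 − rank ∂_3 = (14 − 13) − 0 = 1, and there is no ∂_3, so H_2 = Z.

H_0 ≅ Z,  H_1 ≅ Z^2,  H_2 ≅ Z.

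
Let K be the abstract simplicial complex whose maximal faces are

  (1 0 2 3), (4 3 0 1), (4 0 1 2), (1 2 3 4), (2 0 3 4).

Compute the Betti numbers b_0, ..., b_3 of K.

b_0 = 1, b_1 = 0, b_2 = 0, b_3 = 1.

Order the vertices as 0 < 1 < 2 < 3 < 4. Listing each simplex with vertices in this order, K has dimension 3 with simplices:

  0-simplices (5): [0], [1], [2], [3], [4]
  1-simplices (10): [0,1], [0,2], [0,3], [0,4], [1,2], [1,3], [1,4], [2,3], [2,4], [3,4]
  2-simplices (10): [0,1,2], [0,1,3], [0,1,4], [0,2,3], [0,2,4], [0,3,4], [1,2,3], [1,2,4], [1,3,4], [2,3,4]
  3-simplices (5): [0,1,2,3], [0,1,2,4], [0,1,3,4], [0,2,3,4], [1,2,3,4]

Hence C_0 ≅ Z^5, C_1 ≅ Z^10, C_2 ≅ Z^10, C_3 ≅ Z^5.

Boundary ∂_1: C_1 → C_0 sends each edge [p,q] (with p < q) to q − p. For instance
  ∂[3,4] = [4] − [3].
As a 5×10 matrix over Z this has rank 4, with invariant factors (1,1,1,1).

∂_2: C_2 → C_1 maps a triangle to the signed sum of its edges. For instance
  ∂[2,3,4] = [3,4] − [2,4] + [2,3],
  ∂[0,2,4] = [2,4] − [0,4] + [0,2].
The 10×10 boundary matrix has rank 6 and Smith normal form diag(1,1,1,1,1,1).

The boundary map ∂_3: C_3 → C_2 sends each 3-simplex σ to the alternating sum Σ_i (−1)^i (σ with its i-th vertex removed). For instance
  ∂[0,1,3,4] = [1,3,4] − [0,3,4] + [0,1,4] − [0,1,3],
  ∂[0,1,2,4] = [1,2,4] − [0,2,4] + [0,1,4] − [0,1,2].
The resulting 10×5 matrix has rank 4, and its Smith normal form has invariant factors (1,1,1,1).

From H_k ≅ ker(∂_k) / im(∂_{k+1}) we obtain:

  H_0: rank C_0 − rank ∂_1 = 5 − 4 = 1, and the invariant factors of ∂_1 are all 1, so H_0 = Z.
  H_1: rank ker ∂_1 − rank ∂_2 = (10 − 4) − 6 = 0, and the invariant factors of ∂_2 are all 1, so H_1 = 0.
  H_2: rank ker ∂_2 − rank ∂_3 = (10 − 6) − 4 = 0, and the invariant factors of ∂_3 are all 1, so H_2 = 0.
  H_3: rank ker ∂_3 − rank ∂_4 = (5 − 4) − 0 = 1, and there is no ∂_4, so H_3 = Z.

As a check, the Euler characteristic is 5 − 10 + 10 − 5 = 0, which agrees with 1 − 0 + 0 − 1 = 0.
(K is a triangulation of the 3-sphere S^3.)

Hence the Betti numbers are b_0 = 1, b_1 = 0, b_2 = 0, b_3 = 1.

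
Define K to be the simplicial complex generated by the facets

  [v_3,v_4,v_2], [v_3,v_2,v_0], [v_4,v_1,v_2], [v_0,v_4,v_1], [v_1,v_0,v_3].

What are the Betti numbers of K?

b_0 = 1, b_1 = 1, b_2 = 0.

K has 5 vertices, 10 edges, 5 triangles.
rank ∂_0 = 0, rank ∂_1 = 4 ⇒ b_0 = 5 − 0 − 4 = 1; all invariant factors of ∂_1 are 1 so no torsion. So H_0 ≅ Z.
rank ∂_1 = 4, rank ∂_2 = 5 ⇒ b_1 = 10 − 4 − 5 = 1; all invariant factors of ∂_2 are 1 so no torsion. So H_1 ≅ Z.
rank ∂_2 = 5, rank ∂_3 = 0 ⇒ b_2 = 5 − 5 − 0 = 0. So H_2 ≅ 0.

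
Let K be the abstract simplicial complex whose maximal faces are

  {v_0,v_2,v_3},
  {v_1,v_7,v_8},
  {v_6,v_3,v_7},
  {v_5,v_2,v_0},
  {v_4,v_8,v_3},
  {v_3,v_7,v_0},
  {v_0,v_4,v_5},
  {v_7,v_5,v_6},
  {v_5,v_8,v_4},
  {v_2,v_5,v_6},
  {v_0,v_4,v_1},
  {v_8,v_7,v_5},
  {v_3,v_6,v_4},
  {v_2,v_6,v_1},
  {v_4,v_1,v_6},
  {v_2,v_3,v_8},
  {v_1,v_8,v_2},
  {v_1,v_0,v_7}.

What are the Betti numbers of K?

K has 9 vertices, 27 edges, 18 triangles.
rank ∂_0 = 0, rank ∂_1 = 8 ⇒ b_0 = 9 − 0 − 8 = 1; all invariant factors of ∂_1 are 1 so no torsion. So H_0 = Z.
rank ∂_1 = 8, rank ∂_2 = 17 ⇒ b_1 = 27 − 8 − 17 = 2; all invariant factors of ∂_2 are 1 so no torsion. So H_1 = Z^2.
rank ∂_2 = 17, rank ∂_3 = 0 ⇒ b_2 = 18 − 17 − 0 = 1. So H_2 = Z.

b_0 = 1, b_1 = 2, b_2 = 1.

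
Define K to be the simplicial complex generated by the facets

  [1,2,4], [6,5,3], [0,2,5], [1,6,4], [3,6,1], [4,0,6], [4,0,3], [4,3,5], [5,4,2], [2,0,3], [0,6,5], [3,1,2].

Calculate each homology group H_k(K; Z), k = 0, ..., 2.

Order the vertices as 0 < 1 < 2 < 3 < 4 < 5 < 6. Listing each simplex with vertices in this order, K has dimension 2 with simplices:

  0-simplices (7): [0], [1], [2], [3], [4], [5], [6]
  1-simplices (18): [0,2], [0,3], [0,4], [0,5], [0,6], [1,2], [1,3], [1,4], [1,6], [2,3], [2,4], [2,5], [3,4], [3,5], [3,6], [4,5], [4,6], [5,6]
  2-simplices (12): [0,2,3], [0,2,5], [0,3,4], [0,4,6], [0,5,6], [1,2,3], [1,2,4], [1,3,6], [1,4,6], [2,4,5], [3,4,5], [3,5,6]

giving chain groups C_0 ≅ Z^7, C_1 ≅ Z^18, C_2 ≅ Z^12.

∂_1: C_1 → C_0 sends each edge [p,q] (with p < q) to q − p. For instance
  ∂[0,4] = [4] − [0].
As a 7×18 matrix over Z this has rank 6, with invariant factors (1,1,1,1,1,1).

∂_2: C_2 → C_1 acts by ∂[p,q,r] = [q,r] − [p,r] + [p,q]. For instance
  ∂[1,3,6] = [3,6] − [1,6] + [1,3],
  ∂[0,5,6] = [5,6] − [0,6] + [0,5].
This gives a 18×12 integer matrix of rank 12; reducing to Smith normal form yields diagonal entries (1,1,1,1,1,1,1,1,1,1,1,2).

Reading off H_k = ker ∂_k / im ∂_{k+1}:

  H_0: rank C_0 − rank ∂_1 = 7 − 6 = 1, and the invariant factors of ∂_1 are all 1, so H_0 ≅ Z.
  H_1: rank ker ∂_1 − rank ∂_2 = (18 − 6) − 12 = 0, and ∂_2 has invariant factor 2 > 1, so H_1 ≅ Z_2.
  H_2: rank ker ∂_2 − rank ∂_3 = (12 − 12) − 0 = 0, and there is no ∂_3, so H_2 ≅ 0.

H_0 = Z,  H_1 = Z_2,  H_2 = 0.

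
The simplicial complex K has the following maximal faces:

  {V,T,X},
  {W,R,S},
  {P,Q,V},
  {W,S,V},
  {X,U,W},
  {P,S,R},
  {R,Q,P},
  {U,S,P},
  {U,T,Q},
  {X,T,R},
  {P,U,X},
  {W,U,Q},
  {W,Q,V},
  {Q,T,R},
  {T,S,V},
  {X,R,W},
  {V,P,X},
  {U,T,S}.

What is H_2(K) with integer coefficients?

H_2 = Z.

Take the total order P < Q < R < S < T < U < V < W < X on the vertex set. Then K (dimension 2) consists of the simplices:

  0-simplices (9): P, Q, R, S, T, U, V, W, X
  1-simplices (27): PQ, PR, PS, PU, PV, PX, QR, QT, QU, QV, QW, RS, RT, RW, RX, ST, SU, SV, SW, TU, TV, TX, UW, UX, VW, VX, WX
  2-simplices (18): PQR, PQV, PRS, PSU, PUX, PVX, QRT, QTU, QUW, QVW, RSW, RTX, RWX, STU, STV, SVW, TVX, UWX

Hence C_0 ≅ Z^9, C_1 ≅ Z^27, C_2 ≅ Z^18.

Boundary ∂_1: C_1 → C_0 maps an edge to its endpoints' difference, ∂[p,q] = q − p. For instance
  ∂TX = X − T.
As a 9×27 matrix over Z this has rank 8, with invariant factors (1,1,1,1,1,1,1,1).

Boundary ∂_2: C_2 → C_1 maps a triangle to the signed sum of its edges. For instance
  ∂QVW = VW − QW + QV,
  ∂RWX = WX − RX + RW.
The 27×18 boundary matrix has rank 17 and Smith normal form diag(1,1,1,1,1,1,1,1,1,1,1,1,1,1,1,1,1).

Reading off H_k = ker ∂_k / im ∂_{k+1}:

  H_2: rank ker ∂_2 − rank ∂_3 = (18 − 17) − 0 = 1, and there is no ∂_3, so H_2 = Z.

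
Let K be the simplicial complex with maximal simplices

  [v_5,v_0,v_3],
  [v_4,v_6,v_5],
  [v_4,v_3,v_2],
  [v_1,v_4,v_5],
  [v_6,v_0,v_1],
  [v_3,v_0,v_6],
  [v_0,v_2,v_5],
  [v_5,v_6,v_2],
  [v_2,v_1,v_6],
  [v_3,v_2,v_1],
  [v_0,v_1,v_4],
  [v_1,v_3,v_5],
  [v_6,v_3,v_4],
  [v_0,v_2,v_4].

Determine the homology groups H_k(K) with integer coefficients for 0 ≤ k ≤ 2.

H_0 = Z,  H_1 = Z^2,  H_2 = Z.

We work with the vertex ordering v_0 < v_1 < v_2 < v_3 < v_4 < v_5 < v_6. The simplices of K, each written with vertices in increasing order, are:

  0-simplices (7): [v_0], [v_1], [v_2], [v_3], [v_4], [v_5], [v_6]
  1-simplices (21): (21 of them)
  2-simplices (14): (14 of them)

so the chain groups are C_0 ≅ Z^7, C_1 ≅ Z^21, C_2 ≅ Z^14.

The boundary map ∂_1: C_1 → C_0 is given by ∂[p,q] = [q] − [p]. For instance
  ∂[v_2,v_3] = [v_3] − [v_2].
The resulting 7×21 matrix has rank 6, and its Smith normal form has invariant factors (1,1,1,1,1,1).

Boundary ∂_2: C_2 → C_1 maps a triangle to the signed sum of its edges. For instance
  ∂[v_2,v_3,v_4] = [v_3,v_4] − [v_2,v_4] + [v_2,v_3],
  ∂[v_1,v_4,v_5] = [v_4,v_5] − [v_1,v_5] + [v_1,v_4].
The resulting 21×14 matrix has rank 13, and its Smith normal form has invariant factors (1,1,1,1,1,1,1,1,1,1,1,1,1).

From H_k ≅ ker(∂_k) / im(∂_{k+1}) we obtain:

  H_0: rank C_0 − rank ∂_1 = 7 − 6 = 1, and the invariant factors of ∂_1 are all 1, so H_0 = Z.
  H_1: rank ker ∂_1 − rank ∂_2 = (21 − 6) − 13 = 2, and the invariant factors of ∂_2 are all 1, so H_1 = Z^2.
  H_2: rank ker ∂_2 − rank ∂_3 = (14 − 13) − 0 = 1, and there is no ∂_3, so H_2 = Z.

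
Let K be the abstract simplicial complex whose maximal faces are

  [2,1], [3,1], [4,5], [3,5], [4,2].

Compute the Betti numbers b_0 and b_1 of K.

b_0 = 1, b_1 = 1.

We work with the vertex ordering 1 < 2 < 3 < 4 < 5. The simplices of K, each written with vertices in increasing order, are:

  0-simplices (5): [1], [2], [3], [4], [5]
  1-simplices (5): [1,2], [1,3], [2,4], [3,5], [4,5]

so the chain groups are C_0 ≅ Z^5, C_1 ≅ Z^5.

The boundary map ∂_1: C_1 → C_0 maps an edge to its endpoints' difference, ∂[p,q] = q − p. For instance
  ∂[3,5] = [5] − [3].
The 5×5 boundary matrix has rank 4 and Smith normal form diag(1,1,1,1).

Reading off H_k = ker ∂_k / im ∂_{k+1}:

  H_0: rank C_0 − rank ∂_1 = 5 − 4 = 1, and the invariant factors of ∂_1 are all 1, so H_0 = Z.
  H_1: rank ker ∂_1 − rank ∂_2 = (5 − 4) − 0 = 1, and there is no ∂_2, so H_1 = Z.

(K is a triangulation of the circle S^1.)

Hence the Betti numbers are b_0 = 1, b_1 = 1.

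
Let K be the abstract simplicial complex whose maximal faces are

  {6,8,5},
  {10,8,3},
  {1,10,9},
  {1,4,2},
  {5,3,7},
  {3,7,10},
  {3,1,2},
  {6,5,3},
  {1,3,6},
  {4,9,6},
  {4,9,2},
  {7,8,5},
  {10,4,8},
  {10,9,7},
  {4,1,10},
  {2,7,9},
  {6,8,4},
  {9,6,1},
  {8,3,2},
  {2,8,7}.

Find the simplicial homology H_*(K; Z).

K has 10 vertices, 30 edges, 20 triangles.
rank ∂_0 = 0, rank ∂_1 = 9 ⇒ b_0 = 10 − 0 − 9 = 1; all invariant factors of ∂_1 are 1 so no torsion. So H_0 = Z.
rank ∂_1 = 9, rank ∂_2 = 20 ⇒ b_1 = 30 − 9 − 20 = 1; ∂_2 has invariant factor(s) [2] giving torsion. So H_1 = Z ⊕ Z/2.
rank ∂_2 = 20, rank ∂_3 = 0 ⇒ b_2 = 20 − 20 − 0 = 0. So H_2 = 0.

H_0 ≅ Z,  H_1 ≅ Z ⊕ Z/2,  H_2 = 0.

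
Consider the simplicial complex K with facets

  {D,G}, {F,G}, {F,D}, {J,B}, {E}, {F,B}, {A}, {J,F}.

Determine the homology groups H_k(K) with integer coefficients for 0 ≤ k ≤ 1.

K has 7 vertices, 6 edges.
rank ∂_0 = 0, rank ∂_1 = 4 ⇒ b_0 = 7 − 0 − 4 = 3; all invariant factors of ∂_1 are 1 so no torsion. So H_0 ≅ Z^3.
rank ∂_1 = 4, rank ∂_2 = 0 ⇒ b_1 = 6 − 4 − 0 = 2. So H_1 ≅ Z^2.

H_0 ≅ Z^3,  H_1 ≅ Z^2.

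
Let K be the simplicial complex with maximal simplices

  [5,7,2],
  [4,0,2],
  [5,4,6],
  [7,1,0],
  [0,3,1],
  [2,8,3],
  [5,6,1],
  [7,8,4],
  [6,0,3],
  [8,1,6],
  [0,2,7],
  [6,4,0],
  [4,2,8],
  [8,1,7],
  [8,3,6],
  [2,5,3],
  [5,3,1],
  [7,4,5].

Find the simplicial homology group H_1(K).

H_1 ≅ Z × Z/2.

Fix the vertex order 0 < 1 < 2 < 3 < 4 < 5 < 6 < 7 < 8 and write every simplex with vertices in increasing order. Then dim K = 2 and the simplices of K are:

  0-simplices (9): [0], [1], [2], [3], [4], [5], [6], [7], [8]
  1-simplices (27): (27 of them)
  2-simplices (18): [0,1,3], [0,1,7], [0,2,4], [0,2,7], [0,3,6], [0,4,6], [1,3,5], [1,5,6], [1,6,8], [1,7,8], [2,3,5], [2,3,8], [2,4,8], [2,5,7], [3,6,8], [4,5,6], [4,5,7], [4,7,8]

Hence C_0 ≅ Z^9, C_1 ≅ Z^27, C_2 ≅ Z^18.

∂_1: C_1 → C_0 is given by ∂[p,q] = [q] − [p].
The 9×27 boundary matrix has rank 8 and Smith normal form diag(1,1,1,1,1,1,1,1).

∂_2: C_2 → C_1 sends each 2-simplex [p,q,r] to [q,r] − [p,r] + [p,q]. For instance
  ∂[0,2,7] = [2,7] − [0,7] + [0,2],
  ∂[3,6,8] = [6,8] − [3,8] + [3,6].
The resulting 27×18 matrix has rank 18, and its Smith normal form has invariant factors (1,1,1,1,1,1,1,1,1,1,1,1,1,1,1,1,1,2).

From H_k ≅ ker(∂_k) / im(∂_{k+1}) we obtain:

  H_1: rank ker ∂_1 − rank ∂_2 = (27 − 8) − 18 = 1, and ∂_2 has invariant factor 2 > 1, so H_1 ≅ Z × Z/2.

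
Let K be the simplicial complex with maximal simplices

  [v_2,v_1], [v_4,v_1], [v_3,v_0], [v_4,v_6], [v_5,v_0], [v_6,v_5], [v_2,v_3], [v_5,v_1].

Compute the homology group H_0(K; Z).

H_0 = Z.

We work with the vertex ordering v_0 < v_1 < v_2 < v_3 < v_4 < v_5 < v_6. The simplices of K, each written with vertices in increasing order, are:

  0-simplices (7): [v_0], [v_1], [v_2], [v_3], [v_4], [v_5], [v_6]
  1-simplices (8): [v_0,v_3], [v_0,v_5], [v_1,v_2], [v_1,v_4], [v_1,v_5], [v_2,v_3], [v_4,v_6], [v_5,v_6]

so the chain groups are C_0 ≅ Z^7, C_1 ≅ Z^8.

Boundary ∂_1: C_1 → C_0 is given by ∂[p,q] = [q] − [p]. For instance
  ∂[v_0,v_5] = [v_5] − [v_0].
As a 7×8 matrix over Z this has rank 6, with invariant factors (1,1,1,1,1,1).

Reading off H_k = ker ∂_k / im ∂_{k+1}:

  H_0: rank C_0 − rank ∂_1 = 7 − 6 = 1, and the invariant factors of ∂_1 are all 1, so H_0 ≅ Z.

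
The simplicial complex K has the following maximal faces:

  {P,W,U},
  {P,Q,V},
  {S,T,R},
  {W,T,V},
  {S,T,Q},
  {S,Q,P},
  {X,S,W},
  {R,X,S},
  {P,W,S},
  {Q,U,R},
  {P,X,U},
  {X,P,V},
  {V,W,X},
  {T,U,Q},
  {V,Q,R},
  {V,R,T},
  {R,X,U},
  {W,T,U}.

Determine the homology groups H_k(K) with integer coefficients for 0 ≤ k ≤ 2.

Order the vertices as P < Q < R < S < T < U < V < W < X. Listing each simplex with vertices in this order, K has dimension 2 with simplices:

  0-simplices (9): P, Q, R, S, T, U, V, W, X
  1-simplices (27): PQ, PS, PU, PV, PW, PX, QR, QS, QT, QU, QV, RS, RT, RU, RV, RX, ST, SW, SX, TU, TV, TW, UW, UX, VW, VX, WX
  2-simplices (18): PQS, PQV, PSW, PUW, PUX, PVX, QRU, QRV, QST, QTU, RST, RSX, RTV, RUX, SWX, TUW, TVW, VWX

Hence C_0 ≅ Z^9, C_1 ≅ Z^27, C_2 ≅ Z^18.

Boundary ∂_1: C_1 → C_0 sends each edge [p,q] (with p < q) to q − p.
This gives a 9×27 integer matrix of rank 8; reducing to Smith normal form yields diagonal entries (1,1,1,1,1,1,1,1).

∂_2: C_2 → C_1 sends each 2-simplex [p,q,r] to [q,r] − [p,r] + [p,q]. For instance
  ∂RST = ST − RT + RS,
  ∂QRU = RU − QU + QR.
This gives a 27×18 integer matrix of rank 18; reducing to Smith normal form yields diagonal entries (1,1,1,1,1,1,1,1,1,1,1,1,1,1,1,1,1,2).

Reading off H_k = ker ∂_k / im ∂_{k+1}:

  H_0: rank C_0 − rank ∂_1 = 9 − 8 = 1, and the invariant factors of ∂_1 are all 1, so H_0 = Z.
  H_1: rank ker ∂_1 − rank ∂_2 = (27 − 8) − 18 = 1, and ∂_2 has invariant factor 2 > 1, so H_1 = Z ⊕ Z/2.
  H_2: rank ker ∂_2 − rank ∂_3 = (18 − 18) − 0 = 0, and there is no ∂_3, so H_2 = 0.

As a check, the Euler characteristic is 9 − 27 + 18 = 0, which agrees with 1 − 1 + 0 = 0.

H_0 ≅ Z,  H_1 ≅ Z ⊕ Z/2,  H_2 = 0.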